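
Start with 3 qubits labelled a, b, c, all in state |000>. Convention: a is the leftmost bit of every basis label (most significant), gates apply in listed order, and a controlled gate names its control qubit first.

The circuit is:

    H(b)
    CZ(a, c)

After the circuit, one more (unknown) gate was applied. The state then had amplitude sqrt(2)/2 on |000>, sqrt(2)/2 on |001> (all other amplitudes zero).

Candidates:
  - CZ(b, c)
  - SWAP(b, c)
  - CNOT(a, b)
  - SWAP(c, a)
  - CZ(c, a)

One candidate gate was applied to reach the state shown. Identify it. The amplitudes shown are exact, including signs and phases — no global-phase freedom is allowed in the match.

The applied gate was SWAP(b, c).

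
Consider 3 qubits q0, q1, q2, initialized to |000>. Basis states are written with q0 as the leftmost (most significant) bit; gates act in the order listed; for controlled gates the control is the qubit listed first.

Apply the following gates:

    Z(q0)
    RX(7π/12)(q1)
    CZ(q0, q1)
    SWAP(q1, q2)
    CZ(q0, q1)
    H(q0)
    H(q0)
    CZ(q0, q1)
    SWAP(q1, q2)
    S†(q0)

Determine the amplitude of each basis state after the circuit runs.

The final amplitudes are -sqrt(2 - sqrt(2))/4 + sqrt(3*sqrt(2) + 6)/4 on |000>, -I*sqrt(sqrt(2) + 2)/4 - I*sqrt(6 - 3*sqrt(2))/4 on |010>, and 0 on every other basis state. Key observation: steps 4-9 multiply out to the identity, so the circuit reduces to the remaining gates.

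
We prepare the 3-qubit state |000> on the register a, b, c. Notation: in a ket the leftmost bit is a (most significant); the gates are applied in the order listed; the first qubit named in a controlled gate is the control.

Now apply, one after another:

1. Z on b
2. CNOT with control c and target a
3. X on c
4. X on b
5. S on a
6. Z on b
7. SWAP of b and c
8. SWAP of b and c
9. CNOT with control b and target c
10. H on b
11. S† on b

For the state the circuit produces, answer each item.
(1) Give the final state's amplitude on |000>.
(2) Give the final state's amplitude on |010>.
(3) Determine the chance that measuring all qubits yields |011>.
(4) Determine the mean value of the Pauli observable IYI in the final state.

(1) The amplitude on |000> is -sqrt(2)/2.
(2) |010> carries amplitude -sqrt(2)*I/2 in the final state.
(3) Outcome |011> occurs with probability 0.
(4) In the final state, IYI has expectation 1.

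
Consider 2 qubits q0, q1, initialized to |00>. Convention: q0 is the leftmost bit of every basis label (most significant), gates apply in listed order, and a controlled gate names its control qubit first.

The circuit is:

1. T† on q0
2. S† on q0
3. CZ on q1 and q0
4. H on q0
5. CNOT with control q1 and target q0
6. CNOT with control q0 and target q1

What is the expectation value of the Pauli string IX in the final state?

The expectation value of IX is 0.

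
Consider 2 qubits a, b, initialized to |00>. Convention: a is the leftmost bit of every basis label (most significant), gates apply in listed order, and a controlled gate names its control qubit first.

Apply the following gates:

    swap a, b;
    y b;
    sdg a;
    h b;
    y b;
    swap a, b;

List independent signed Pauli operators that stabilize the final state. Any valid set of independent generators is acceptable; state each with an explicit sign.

The final state is stabilized by the group generated by +XI, +IZ; other independent generating sets are equally valid.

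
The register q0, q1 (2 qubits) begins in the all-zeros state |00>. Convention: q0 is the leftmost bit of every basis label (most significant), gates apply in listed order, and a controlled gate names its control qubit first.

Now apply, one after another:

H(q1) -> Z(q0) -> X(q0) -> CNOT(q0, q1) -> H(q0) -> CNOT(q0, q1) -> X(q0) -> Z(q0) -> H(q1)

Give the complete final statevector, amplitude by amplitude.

The resulting statevector has amplitude -sqrt(2)/2 on |00>, 0 on |01>, -sqrt(2)/2 on |10>, 0 on |11>.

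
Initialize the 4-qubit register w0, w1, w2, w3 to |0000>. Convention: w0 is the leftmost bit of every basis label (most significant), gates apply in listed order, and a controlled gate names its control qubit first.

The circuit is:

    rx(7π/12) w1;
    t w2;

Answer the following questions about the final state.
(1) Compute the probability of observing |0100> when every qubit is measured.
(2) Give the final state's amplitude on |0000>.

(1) A full measurement returns |0100> with probability -sqrt(2)/8 + sqrt(6)/8 + 1/2.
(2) |0000> carries amplitude -sqrt(2 - sqrt(2))/4 + sqrt(3*sqrt(2) + 6)/4 in the final state.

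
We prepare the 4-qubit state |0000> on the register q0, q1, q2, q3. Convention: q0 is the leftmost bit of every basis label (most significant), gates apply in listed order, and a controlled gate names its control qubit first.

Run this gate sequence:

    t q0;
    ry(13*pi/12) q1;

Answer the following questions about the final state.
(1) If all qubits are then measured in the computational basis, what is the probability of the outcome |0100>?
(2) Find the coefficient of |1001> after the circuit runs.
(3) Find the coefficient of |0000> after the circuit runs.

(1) A full measurement returns |0100> with probability sqrt(2)/8 + sqrt(6)/8 + 1/2.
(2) |1001> carries amplitude 0 in the final state.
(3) |0000> carries amplitude -sqrt(sqrt(2) + 2)/4 + sqrt(6 - 3*sqrt(2))/4 in the final state.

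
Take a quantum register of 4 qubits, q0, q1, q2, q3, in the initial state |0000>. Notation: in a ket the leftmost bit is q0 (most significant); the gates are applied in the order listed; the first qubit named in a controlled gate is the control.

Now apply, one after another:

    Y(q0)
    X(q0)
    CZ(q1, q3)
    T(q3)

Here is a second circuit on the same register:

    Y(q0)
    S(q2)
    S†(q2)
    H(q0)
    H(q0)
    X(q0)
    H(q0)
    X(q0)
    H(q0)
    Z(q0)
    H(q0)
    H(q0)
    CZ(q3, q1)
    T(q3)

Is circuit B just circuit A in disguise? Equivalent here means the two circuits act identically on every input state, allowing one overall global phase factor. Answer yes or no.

Yes — the two circuits implement the same unitary up to a global phase.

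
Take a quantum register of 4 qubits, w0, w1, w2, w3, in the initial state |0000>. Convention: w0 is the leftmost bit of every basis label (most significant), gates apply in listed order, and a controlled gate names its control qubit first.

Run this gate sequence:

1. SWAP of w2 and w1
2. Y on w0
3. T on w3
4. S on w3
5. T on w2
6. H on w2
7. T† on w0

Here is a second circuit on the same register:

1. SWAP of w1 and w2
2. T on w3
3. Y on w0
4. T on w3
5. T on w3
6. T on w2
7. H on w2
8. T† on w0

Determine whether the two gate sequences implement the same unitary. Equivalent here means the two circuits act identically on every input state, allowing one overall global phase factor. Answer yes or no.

Yes, they are equivalent — the unitaries differ by at most a global phase.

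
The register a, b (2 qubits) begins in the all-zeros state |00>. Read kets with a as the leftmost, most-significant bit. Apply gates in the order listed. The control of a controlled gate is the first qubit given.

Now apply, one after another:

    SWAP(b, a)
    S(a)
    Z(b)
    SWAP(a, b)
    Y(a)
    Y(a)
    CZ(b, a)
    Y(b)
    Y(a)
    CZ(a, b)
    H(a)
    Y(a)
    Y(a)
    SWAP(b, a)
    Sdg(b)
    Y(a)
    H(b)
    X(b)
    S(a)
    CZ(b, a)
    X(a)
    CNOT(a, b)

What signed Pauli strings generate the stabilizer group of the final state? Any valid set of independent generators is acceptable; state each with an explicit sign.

The stabilizer group can be generated by -IY, -ZI, among other valid generating sets.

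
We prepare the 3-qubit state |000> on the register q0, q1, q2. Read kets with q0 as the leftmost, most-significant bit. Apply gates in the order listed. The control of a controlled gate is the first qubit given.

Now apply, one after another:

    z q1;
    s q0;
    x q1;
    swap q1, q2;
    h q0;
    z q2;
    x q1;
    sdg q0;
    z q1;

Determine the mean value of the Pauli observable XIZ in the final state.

The observable XIZ averages to 0.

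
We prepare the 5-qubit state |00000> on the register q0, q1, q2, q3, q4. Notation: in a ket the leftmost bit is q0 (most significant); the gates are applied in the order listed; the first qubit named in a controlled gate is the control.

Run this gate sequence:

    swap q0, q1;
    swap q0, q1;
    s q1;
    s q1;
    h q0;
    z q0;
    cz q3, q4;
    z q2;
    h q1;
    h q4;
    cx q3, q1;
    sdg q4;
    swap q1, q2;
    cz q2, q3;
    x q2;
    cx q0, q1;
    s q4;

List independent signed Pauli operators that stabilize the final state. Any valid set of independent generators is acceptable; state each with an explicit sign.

The final state is stabilized by the group generated by -XXIII, +IIXII, +IIIIX, +ZZIII, +IIIZI; other independent generating sets are equally valid.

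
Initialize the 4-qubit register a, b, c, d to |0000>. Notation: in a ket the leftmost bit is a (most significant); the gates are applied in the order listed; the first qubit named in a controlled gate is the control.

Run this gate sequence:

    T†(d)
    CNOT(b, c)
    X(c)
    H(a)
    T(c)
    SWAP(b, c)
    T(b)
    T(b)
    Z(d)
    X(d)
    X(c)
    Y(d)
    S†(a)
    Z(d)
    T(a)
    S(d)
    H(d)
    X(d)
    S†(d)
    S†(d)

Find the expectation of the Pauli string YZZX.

The observable YZZX averages to sqrt(2)/2.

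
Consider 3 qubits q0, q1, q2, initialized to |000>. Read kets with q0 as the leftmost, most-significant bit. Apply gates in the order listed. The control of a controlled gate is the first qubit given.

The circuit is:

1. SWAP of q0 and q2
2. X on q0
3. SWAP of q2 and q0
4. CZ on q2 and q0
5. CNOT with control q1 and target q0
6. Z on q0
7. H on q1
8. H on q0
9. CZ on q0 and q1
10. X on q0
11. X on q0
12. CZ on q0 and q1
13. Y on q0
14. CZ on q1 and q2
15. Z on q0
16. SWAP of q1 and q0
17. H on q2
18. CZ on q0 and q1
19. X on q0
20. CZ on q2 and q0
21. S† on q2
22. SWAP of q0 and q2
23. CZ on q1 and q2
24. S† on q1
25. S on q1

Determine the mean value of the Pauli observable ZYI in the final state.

The observable ZYI averages to 0. Key observation: gates 9-12 undo each other exactly, leaving only the rest of the circuit to track.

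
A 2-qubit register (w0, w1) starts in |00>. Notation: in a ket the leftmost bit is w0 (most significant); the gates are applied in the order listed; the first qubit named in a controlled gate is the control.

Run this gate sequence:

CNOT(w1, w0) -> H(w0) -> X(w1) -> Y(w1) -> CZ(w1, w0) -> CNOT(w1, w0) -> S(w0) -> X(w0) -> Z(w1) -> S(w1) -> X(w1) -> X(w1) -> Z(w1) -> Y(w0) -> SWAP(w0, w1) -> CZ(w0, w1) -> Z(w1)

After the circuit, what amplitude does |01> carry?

The final state's coefficient on |01> equals -sqrt(2)*I/2. Key observation: the block from step 11 through step 12 cancels to the identity and can be dropped.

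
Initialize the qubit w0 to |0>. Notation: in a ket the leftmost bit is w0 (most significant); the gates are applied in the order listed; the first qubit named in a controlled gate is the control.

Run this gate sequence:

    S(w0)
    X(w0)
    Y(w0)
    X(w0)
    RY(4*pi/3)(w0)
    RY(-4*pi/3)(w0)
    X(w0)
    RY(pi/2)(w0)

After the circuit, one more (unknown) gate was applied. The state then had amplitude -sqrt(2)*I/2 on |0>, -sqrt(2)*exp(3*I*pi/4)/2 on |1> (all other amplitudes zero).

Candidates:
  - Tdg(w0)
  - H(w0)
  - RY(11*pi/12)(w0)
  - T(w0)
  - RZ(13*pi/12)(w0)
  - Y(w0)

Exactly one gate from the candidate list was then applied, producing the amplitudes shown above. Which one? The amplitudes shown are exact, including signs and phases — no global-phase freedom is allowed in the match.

The applied gate was T(w0). Key observation: gates 4-7 undo each other exactly, leaving only the rest of the circuit to track.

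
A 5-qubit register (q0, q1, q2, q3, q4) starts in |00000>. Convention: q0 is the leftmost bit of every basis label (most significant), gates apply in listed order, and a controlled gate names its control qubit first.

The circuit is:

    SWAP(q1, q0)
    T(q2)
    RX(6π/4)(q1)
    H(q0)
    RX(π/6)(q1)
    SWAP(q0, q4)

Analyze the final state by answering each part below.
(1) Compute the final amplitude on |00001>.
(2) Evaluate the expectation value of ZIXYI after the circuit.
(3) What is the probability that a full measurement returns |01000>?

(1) |00001> carries amplitude -sqrt(6)/4 in the final state.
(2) The observable ZIXYI averages to 0.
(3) The probability of measuring |01000> is 1/8.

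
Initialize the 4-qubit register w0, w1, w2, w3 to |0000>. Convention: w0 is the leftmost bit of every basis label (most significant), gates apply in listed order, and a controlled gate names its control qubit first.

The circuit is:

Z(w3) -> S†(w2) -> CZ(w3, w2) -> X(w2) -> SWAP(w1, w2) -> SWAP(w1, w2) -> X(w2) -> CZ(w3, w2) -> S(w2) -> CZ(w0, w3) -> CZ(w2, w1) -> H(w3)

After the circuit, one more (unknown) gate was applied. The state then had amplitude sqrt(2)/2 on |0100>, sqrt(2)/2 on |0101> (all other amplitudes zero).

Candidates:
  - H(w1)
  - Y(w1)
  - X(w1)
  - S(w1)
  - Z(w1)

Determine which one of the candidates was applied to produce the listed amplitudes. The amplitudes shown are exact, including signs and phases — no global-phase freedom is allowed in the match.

The applied gate was X(w1).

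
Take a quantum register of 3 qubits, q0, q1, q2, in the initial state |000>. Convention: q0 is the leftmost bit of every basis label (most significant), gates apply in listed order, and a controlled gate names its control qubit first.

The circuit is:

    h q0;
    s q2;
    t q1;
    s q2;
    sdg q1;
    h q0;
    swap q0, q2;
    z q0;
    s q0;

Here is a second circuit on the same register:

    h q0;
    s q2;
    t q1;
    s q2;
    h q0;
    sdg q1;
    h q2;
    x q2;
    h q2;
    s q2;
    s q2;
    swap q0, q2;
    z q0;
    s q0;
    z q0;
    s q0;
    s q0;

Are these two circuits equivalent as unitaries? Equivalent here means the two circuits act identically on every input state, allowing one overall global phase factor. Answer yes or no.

Yes: on every input state the two circuits agree up to one overall phase factor.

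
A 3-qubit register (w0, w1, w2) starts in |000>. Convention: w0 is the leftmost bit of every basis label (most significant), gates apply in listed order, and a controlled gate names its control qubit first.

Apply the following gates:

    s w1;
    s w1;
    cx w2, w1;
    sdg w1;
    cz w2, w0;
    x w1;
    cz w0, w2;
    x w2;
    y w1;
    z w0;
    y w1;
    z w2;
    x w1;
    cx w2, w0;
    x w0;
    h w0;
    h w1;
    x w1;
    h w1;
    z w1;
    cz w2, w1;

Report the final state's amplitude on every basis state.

The resulting statevector has amplitude -sqrt(2)/2 on |001>, -sqrt(2)/2 on |101>, and 0 on every other basis state.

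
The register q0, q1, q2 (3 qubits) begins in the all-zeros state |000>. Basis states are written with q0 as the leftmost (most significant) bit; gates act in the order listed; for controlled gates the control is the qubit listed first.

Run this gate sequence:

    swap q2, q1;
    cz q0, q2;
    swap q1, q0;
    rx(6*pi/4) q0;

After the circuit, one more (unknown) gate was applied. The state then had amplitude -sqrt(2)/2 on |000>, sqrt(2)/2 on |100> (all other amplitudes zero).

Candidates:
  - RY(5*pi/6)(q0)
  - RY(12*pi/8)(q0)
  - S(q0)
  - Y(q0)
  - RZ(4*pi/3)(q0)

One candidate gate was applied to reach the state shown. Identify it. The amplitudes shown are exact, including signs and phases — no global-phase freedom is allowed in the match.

The applied gate was S(q0).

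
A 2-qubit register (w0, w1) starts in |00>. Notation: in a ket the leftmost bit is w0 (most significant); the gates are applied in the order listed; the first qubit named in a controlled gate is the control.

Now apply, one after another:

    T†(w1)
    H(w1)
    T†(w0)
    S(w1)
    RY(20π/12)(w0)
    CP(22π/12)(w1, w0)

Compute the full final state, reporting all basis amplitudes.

The resulting statevector has amplitude -sqrt(6)/4 on |00>, -sqrt(6)*I/4 on |01>, sqrt(2)/4 on |10>, sqrt(2)*exp(I*pi/3)/4 on |11>.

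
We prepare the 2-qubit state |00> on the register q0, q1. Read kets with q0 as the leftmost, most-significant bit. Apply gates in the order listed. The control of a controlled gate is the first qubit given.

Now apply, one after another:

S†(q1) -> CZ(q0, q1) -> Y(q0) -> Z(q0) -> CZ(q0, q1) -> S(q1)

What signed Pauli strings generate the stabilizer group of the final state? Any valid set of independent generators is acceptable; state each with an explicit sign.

One valid set of independent stabilizer generators is -ZI, +IZ (any independent generating set of the same group is equally correct).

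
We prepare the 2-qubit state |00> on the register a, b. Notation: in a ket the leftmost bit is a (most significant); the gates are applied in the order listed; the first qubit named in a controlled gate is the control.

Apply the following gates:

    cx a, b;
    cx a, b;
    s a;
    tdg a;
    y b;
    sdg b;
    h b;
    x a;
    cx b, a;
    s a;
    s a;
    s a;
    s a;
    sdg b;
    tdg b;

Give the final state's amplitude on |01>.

|01> carries amplitude sqrt(2)*exp(I*pi/4)/2 in the final state. Key observation: the block from step 10 through step 13 cancels to the identity and can be dropped.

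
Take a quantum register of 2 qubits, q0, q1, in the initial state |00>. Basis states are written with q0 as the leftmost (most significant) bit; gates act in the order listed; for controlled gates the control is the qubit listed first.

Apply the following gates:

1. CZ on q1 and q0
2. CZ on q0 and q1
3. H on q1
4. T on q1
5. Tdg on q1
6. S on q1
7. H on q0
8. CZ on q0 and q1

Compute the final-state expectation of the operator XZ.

In the final state, XZ has expectation 1.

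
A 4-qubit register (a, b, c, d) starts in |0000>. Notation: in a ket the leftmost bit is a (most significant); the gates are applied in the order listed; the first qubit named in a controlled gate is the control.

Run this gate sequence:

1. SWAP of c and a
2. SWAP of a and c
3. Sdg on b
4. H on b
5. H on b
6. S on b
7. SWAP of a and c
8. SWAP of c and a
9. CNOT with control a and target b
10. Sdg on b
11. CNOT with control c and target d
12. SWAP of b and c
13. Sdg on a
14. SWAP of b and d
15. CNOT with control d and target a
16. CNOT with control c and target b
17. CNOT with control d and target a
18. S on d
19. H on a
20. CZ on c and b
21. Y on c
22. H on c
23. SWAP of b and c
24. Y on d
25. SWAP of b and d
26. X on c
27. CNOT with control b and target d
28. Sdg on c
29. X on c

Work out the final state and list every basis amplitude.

The resulting statevector has amplitude -I/2 on |0100>, I/2 on |0101>, -I/2 on |1100>, I/2 on |1101>, and 0 on every other basis state.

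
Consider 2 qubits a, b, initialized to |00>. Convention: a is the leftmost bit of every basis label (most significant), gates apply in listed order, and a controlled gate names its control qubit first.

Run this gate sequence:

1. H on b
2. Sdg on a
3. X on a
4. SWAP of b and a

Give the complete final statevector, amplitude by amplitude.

After the circuit, the state carries amplitude 0 on |00>, sqrt(2)/2 on |01>, 0 on |10>, sqrt(2)/2 on |11>.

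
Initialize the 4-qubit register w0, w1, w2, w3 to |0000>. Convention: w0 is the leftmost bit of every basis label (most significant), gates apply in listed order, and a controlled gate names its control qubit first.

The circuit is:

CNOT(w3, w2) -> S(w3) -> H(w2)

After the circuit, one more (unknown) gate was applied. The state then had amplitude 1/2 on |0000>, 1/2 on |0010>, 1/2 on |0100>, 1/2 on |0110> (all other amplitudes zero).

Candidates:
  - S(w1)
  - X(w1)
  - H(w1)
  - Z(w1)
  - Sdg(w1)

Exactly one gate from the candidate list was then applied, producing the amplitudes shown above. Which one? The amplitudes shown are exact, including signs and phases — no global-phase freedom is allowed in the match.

The unique candidate consistent with the amplitudes is H(w1).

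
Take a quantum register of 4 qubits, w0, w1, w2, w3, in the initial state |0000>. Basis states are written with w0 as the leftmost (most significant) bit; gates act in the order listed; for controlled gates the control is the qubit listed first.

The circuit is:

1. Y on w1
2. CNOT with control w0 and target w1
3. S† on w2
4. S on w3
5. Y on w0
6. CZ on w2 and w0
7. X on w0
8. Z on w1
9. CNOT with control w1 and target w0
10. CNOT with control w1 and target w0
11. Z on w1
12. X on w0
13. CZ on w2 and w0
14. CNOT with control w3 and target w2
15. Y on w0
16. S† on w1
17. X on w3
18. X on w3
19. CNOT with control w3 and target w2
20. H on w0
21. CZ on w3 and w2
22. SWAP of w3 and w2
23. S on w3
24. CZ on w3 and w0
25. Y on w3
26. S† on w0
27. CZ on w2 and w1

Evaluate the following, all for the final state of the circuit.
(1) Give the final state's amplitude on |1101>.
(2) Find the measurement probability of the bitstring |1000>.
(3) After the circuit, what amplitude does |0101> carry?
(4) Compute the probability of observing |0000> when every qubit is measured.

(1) |1101> carries amplitude sqrt(2)/2 in the final state.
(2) Outcome |1000> occurs with probability 0.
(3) |0101> carries amplitude sqrt(2)*I/2 in the final state.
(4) Outcome |0000> occurs with probability 0.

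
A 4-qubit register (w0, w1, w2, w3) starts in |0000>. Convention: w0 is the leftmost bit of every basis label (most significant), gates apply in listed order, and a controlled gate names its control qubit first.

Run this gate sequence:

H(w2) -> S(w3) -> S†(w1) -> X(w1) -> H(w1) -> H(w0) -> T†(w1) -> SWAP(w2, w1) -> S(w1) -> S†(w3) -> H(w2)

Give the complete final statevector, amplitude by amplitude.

After the circuit, the state carries amplitude 1/4 + exp(3*I*pi/4)/4 on |0000>, 0 on |0001>, 1/4 - exp(3*I*pi/4)/4 on |0010>, 0 on |0011>, -exp(I*pi/4)/4 + I/4 on |0100>, 0 on |0101>, exp(I*pi/4)/4 + I/4 on |0110>, 0 on |0111>, 1/4 + exp(3*I*pi/4)/4 on |1000>, 0 on |1001>, 1/4 - exp(3*I*pi/4)/4 on |1010>, 0 on |1011>, -exp(I*pi/4)/4 + I/4 on |1100>, 0 on |1101>, exp(I*pi/4)/4 + I/4 on |1110>, 0 on |1111>.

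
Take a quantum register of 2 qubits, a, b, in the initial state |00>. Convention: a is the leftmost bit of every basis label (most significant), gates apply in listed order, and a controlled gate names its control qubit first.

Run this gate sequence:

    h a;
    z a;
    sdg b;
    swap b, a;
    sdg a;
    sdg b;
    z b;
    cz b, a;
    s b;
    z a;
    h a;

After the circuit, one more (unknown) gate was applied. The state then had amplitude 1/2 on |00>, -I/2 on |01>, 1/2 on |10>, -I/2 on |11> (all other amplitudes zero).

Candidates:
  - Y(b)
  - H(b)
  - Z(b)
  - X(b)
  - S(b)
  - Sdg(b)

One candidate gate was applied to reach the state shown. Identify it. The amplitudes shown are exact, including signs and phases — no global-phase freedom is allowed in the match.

The applied gate was Sdg(b).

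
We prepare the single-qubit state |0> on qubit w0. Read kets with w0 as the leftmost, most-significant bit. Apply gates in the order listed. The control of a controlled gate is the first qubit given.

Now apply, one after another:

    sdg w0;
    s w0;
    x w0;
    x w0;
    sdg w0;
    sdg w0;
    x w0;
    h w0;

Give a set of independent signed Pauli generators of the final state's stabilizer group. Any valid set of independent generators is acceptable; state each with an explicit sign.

The final state is stabilized by the group generated by -X; other independent generating sets are equally valid. Key observation: the block from step 2 through step 5 cancels to the identity and can be dropped.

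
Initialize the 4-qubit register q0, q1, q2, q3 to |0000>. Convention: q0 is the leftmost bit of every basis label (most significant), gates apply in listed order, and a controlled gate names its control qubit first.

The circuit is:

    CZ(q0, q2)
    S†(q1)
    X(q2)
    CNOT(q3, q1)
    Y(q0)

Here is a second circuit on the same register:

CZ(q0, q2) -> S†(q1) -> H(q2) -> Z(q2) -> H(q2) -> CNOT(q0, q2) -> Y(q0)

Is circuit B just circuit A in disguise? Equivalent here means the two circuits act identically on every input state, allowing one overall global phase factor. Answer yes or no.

No — the two circuits implement different unitaries, even allowing a global phase.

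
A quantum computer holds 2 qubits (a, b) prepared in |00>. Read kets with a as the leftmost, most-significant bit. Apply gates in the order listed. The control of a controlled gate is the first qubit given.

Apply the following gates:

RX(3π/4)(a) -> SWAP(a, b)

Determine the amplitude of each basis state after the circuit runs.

The final amplitudes are sqrt(2 - sqrt(2))/2 on |00>, -I*sqrt(sqrt(2) + 2)/2 on |01>, 0 on |10>, 0 on |11>.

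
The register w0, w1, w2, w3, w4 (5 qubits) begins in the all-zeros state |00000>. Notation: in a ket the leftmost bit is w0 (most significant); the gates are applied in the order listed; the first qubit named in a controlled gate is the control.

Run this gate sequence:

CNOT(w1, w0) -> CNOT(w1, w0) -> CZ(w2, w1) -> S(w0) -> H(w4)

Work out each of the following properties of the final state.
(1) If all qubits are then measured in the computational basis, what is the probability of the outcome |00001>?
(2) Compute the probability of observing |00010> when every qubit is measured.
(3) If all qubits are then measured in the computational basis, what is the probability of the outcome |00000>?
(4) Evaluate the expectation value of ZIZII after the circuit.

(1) Outcome |00001> occurs with probability 1/2. Key observation: gates 1-2 undo each other exactly, leaving only the rest of the circuit to track.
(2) Outcome |00010> occurs with probability 0.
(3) Outcome |00000> occurs with probability 1/2.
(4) In the final state, ZIZII has expectation 1.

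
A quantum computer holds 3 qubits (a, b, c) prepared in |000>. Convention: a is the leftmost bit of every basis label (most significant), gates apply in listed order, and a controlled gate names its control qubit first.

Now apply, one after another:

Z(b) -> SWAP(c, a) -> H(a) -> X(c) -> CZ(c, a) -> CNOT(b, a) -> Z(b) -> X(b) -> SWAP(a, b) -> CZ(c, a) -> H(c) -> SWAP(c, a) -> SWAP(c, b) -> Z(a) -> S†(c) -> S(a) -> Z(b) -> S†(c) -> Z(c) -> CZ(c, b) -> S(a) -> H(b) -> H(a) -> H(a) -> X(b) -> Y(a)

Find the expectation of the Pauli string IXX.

The expectation value of IXX is -1.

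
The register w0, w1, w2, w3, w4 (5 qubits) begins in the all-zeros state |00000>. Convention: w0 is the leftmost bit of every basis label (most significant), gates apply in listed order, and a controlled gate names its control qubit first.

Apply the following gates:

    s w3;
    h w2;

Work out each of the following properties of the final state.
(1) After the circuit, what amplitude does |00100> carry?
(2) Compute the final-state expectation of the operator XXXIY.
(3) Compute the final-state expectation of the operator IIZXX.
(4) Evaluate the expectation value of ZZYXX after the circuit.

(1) The amplitude on |00100> is sqrt(2)/2.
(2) The observable XXXIY averages to 0.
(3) The observable IIZXX averages to 0.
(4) The expectation value of ZZYXX is 0.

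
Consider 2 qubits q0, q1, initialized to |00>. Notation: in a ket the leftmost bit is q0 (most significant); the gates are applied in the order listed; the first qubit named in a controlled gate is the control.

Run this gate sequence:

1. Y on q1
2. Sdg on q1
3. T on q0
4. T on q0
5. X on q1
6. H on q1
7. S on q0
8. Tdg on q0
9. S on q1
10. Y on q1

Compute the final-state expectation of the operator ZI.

The observable ZI averages to 1.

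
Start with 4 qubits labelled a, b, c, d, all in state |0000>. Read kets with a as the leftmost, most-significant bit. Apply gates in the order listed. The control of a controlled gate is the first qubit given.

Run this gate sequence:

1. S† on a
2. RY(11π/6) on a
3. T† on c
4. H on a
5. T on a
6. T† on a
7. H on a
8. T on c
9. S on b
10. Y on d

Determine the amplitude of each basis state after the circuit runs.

The final amplitudes are I*(-sqrt(6) - sqrt(2))/4 on |0001>, I*(-sqrt(2) + sqrt(6))/4 on |1001>, and 0 on every other basis state. Key observation: gates 3-8 undo each other exactly, leaving only the rest of the circuit to track.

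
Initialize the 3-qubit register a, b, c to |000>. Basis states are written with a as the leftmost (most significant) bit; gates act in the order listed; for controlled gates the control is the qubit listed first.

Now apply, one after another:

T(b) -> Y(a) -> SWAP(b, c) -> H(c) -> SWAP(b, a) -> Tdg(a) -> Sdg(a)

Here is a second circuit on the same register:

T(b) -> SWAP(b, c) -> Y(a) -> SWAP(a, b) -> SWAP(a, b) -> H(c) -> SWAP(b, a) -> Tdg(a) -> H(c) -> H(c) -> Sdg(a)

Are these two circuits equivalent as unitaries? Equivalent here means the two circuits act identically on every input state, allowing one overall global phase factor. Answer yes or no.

Yes, they are equivalent — the unitaries differ by at most a global phase.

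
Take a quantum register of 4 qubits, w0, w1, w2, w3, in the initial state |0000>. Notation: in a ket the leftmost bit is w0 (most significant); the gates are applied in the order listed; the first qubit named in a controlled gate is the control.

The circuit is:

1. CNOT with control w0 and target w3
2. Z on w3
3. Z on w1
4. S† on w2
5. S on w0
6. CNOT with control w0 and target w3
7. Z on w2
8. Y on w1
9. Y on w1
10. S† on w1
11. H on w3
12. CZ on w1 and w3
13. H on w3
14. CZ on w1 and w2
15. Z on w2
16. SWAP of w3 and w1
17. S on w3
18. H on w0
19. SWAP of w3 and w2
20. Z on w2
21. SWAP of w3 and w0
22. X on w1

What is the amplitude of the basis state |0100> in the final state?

|0100> carries amplitude sqrt(2)/2 in the final state.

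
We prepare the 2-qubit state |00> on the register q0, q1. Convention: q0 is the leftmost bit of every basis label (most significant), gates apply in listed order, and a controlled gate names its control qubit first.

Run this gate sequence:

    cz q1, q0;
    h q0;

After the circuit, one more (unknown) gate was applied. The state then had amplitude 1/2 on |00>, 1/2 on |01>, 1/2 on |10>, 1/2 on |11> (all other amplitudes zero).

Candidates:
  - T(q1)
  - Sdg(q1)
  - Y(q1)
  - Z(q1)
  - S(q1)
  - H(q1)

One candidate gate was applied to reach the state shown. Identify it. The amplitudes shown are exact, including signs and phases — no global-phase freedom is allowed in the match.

The applied gate was H(q1).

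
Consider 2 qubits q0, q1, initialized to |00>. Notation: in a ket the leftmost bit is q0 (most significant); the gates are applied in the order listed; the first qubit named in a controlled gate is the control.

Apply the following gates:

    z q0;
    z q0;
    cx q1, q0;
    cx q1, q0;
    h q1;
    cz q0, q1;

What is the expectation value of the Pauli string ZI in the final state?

The observable ZI averages to 1. Key observation: the block from step 3 through step 4 cancels to the identity and can be dropped.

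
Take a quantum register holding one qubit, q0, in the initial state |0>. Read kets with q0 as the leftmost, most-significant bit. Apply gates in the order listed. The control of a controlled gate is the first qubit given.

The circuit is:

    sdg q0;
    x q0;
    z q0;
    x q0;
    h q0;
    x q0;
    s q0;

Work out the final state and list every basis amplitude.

The final amplitudes are -sqrt(2)/2 on |0>, -sqrt(2)*I/2 on |1>.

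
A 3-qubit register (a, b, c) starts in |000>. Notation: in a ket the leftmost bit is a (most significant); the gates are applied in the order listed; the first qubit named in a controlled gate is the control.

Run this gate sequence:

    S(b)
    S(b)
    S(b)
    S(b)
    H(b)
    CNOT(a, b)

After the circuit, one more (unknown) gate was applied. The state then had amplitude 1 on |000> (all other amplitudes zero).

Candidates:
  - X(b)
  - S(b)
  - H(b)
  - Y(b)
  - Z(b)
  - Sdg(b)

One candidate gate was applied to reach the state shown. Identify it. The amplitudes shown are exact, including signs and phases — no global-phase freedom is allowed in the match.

The unique candidate consistent with the amplitudes is H(b). Key observation: gates 1-4 undo each other exactly, leaving only the rest of the circuit to track.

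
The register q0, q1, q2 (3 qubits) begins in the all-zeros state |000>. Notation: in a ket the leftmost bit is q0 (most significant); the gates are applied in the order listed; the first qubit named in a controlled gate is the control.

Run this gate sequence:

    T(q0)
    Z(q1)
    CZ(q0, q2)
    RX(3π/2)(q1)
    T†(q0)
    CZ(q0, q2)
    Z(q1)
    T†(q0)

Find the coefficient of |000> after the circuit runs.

The amplitude on |000> is -sqrt(2)/2.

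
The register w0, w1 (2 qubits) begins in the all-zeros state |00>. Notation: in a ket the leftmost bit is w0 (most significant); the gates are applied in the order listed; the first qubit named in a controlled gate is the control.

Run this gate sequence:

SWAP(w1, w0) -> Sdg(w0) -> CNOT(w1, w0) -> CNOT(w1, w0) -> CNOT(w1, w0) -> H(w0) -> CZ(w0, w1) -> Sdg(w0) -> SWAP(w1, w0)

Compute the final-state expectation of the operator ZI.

In the final state, ZI has expectation 1.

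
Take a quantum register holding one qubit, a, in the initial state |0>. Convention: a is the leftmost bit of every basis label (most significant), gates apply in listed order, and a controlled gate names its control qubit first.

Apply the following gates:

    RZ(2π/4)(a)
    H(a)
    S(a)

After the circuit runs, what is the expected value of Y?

In the final state, Y has expectation 1.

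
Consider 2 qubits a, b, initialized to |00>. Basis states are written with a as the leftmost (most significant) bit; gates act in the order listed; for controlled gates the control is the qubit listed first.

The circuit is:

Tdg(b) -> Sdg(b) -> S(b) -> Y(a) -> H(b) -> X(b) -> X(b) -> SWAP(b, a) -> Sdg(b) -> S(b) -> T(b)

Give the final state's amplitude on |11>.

The amplitude on |11> is sqrt(2)*exp(3*I*pi/4)/2.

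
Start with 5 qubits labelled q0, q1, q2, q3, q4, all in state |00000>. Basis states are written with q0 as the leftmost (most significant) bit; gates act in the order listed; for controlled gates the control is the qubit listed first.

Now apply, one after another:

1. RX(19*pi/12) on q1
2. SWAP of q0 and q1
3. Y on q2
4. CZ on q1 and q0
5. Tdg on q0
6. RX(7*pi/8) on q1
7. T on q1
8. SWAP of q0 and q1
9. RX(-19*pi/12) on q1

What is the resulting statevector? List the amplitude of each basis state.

The resulting statevector has amplitude -sqrt(3)*I*sqrt(1/2 - sqrt(2)/4)*sqrt(sqrt(2)/4 + 1/2)*exp(-I*pi/4)*cos(7*pi/16)/2 - sqrt(2)*I*cos(7*pi/16)/8 + sqrt(2)*I*exp(-I*pi/4)*cos(7*pi/16)/8 + sqrt(3)*I*sqrt(1/2 - sqrt(2)/4)*sqrt(sqrt(2)/4 + 1/2)*cos(7*pi/16)/2 + I*exp(-I*pi/4)*cos(7*pi/16)/2 + I*cos(7*pi/16)/2 on |00100>, sqrt(1/2 - sqrt(2)/4)*sqrt(sqrt(2)/4 + 1/2)*cos(7*pi/16)/2 + sqrt(6)*cos(7*pi/16)/8 - sqrt(1/2 - sqrt(2)/4)*sqrt(sqrt(2)/4 + 1/2)*exp(-I*pi/4)*cos(7*pi/16)/2 - sqrt(6)*exp(-I*pi/4)*cos(7*pi/16)/8 on |01100>, -sqrt(3)*sqrt(1/2 - sqrt(2)/4)*sqrt(sqrt(2)/4 + 1/2)*sin(7*pi/16)/2 + sqrt(2)*sin(7*pi/16)/8 + sin(7*pi/16)/2 - sqrt(2)*exp(I*pi/4)*sin(7*pi/16)/8 + sqrt(3)*sqrt(1/2 - sqrt(2)/4)*sqrt(sqrt(2)/4 + 1/2)*exp(I*pi/4)*sin(7*pi/16)/2 + exp(I*pi/4)*sin(7*pi/16)/2 on |10100>, -sqrt(6)*I*exp(I*pi/4)*sin(7*pi/16)/8 - I*sqrt(1/2 - sqrt(2)/4)*sqrt(sqrt(2)/4 + 1/2)*exp(I*pi/4)*sin(7*pi/16)/2 + I*sqrt(1/2 - sqrt(2)/4)*sqrt(sqrt(2)/4 + 1/2)*sin(7*pi/16)/2 + sqrt(6)*I*sin(7*pi/16)/8 on |11100>, and 0 on every other basis state.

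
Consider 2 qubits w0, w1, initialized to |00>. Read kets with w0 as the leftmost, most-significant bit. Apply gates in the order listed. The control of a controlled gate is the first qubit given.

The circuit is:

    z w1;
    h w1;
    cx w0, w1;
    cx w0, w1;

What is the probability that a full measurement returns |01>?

The probability of measuring |01> is 1/2. Key observation: gates 3-4 undo each other exactly, leaving only the rest of the circuit to track.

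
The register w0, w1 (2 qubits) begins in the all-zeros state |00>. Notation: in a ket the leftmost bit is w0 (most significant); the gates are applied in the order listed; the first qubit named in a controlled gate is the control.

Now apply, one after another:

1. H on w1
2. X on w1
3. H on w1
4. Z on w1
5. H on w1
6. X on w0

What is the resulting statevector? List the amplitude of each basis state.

The final amplitudes are 0 on |00>, 0 on |01>, sqrt(2)/2 on |10>, sqrt(2)/2 on |11>. Key observation: gates 1-4 undo each other exactly, leaving only the rest of the circuit to track.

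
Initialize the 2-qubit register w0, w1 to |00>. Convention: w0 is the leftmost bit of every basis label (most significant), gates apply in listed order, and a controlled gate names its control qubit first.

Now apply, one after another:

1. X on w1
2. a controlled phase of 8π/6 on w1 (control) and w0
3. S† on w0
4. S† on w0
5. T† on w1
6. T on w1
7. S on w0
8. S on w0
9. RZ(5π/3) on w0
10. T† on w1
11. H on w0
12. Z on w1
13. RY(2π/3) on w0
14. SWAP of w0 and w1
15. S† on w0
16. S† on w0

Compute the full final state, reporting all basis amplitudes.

After the circuit, the state carries amplitude 0 on |00>, 0 on |01>, (-sqrt(6) + sqrt(2))*exp(11*I*pi/12)/4 on |10>, (sqrt(2) + sqrt(6))*exp(11*I*pi/12)/4 on |11>.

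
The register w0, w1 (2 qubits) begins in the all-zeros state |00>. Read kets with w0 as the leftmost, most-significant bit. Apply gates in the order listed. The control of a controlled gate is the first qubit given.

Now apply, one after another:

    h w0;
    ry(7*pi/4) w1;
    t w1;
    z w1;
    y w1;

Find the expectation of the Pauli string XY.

The observable XY averages to 1/2.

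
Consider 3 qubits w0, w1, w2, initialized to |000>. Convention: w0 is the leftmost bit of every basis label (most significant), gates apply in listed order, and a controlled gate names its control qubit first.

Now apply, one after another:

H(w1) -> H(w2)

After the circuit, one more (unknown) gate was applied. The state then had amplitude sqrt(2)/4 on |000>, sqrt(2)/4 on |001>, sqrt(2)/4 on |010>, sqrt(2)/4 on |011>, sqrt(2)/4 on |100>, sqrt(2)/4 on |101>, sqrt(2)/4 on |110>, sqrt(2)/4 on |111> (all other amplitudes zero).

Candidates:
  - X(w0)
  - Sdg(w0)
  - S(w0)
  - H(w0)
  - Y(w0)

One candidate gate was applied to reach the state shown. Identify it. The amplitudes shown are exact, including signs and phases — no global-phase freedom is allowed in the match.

It was H(w0) that produced the state shown.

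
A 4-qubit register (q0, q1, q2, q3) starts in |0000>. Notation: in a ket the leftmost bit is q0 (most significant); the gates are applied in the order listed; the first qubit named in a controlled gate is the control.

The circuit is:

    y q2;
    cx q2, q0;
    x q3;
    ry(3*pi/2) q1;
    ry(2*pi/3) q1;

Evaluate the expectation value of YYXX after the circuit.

The observable YYXX averages to 0.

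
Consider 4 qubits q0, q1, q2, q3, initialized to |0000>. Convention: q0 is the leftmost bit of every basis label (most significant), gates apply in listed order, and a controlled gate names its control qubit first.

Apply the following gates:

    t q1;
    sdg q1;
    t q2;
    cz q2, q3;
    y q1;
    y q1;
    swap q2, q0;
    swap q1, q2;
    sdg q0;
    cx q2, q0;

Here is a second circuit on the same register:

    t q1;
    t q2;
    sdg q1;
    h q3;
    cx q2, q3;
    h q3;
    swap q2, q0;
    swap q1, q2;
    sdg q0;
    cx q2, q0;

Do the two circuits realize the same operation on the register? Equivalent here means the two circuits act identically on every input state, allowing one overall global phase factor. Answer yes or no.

Yes, they are equivalent — the unitaries differ by at most a global phase.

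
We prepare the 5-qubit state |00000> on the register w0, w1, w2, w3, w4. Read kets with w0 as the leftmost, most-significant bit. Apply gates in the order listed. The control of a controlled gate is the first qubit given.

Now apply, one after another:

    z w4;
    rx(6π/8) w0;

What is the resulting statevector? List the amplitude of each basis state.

After the circuit, the state carries amplitude sqrt(2 - sqrt(2))/2 on |00000>, -I*sqrt(sqrt(2) + 2)/2 on |10000>, and 0 on every other basis state.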